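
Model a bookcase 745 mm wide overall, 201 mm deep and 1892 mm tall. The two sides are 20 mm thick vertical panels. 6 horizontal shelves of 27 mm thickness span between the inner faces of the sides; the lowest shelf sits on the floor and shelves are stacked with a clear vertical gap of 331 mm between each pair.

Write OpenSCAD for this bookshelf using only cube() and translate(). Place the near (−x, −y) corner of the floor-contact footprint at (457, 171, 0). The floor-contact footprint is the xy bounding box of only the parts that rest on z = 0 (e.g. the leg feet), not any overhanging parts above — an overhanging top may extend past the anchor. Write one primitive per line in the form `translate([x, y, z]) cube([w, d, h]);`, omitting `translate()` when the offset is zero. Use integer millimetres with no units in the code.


translate([457, 171, 0]) cube([20, 201, 1892]);
translate([1182, 171, 0]) cube([20, 201, 1892]);
translate([477, 171, 0]) cube([705, 201, 27]);
translate([477, 171, 358]) cube([705, 201, 27]);
translate([477, 171, 716]) cube([705, 201, 27]);
translate([477, 171, 1074]) cube([705, 201, 27]);
translate([477, 171, 1432]) cube([705, 201, 27]);
translate([477, 171, 1790]) cube([705, 201, 27]);


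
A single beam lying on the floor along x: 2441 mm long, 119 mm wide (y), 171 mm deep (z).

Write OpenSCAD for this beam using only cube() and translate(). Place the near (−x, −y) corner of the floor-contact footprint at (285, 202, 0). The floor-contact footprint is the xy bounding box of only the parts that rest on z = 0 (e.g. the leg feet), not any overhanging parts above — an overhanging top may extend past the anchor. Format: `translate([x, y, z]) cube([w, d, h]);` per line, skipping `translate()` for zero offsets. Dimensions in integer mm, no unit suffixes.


translate([285, 202, 0]) cube([2441, 119, 171]);


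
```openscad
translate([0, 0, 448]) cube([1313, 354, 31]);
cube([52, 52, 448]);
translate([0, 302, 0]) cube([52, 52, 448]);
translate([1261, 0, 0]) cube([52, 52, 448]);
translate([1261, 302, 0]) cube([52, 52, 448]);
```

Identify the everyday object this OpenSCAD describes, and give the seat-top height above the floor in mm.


A bench. The seat-top height is 479 mm.

A long slab on four corner posts — a bench. The slab sits at z = 448 with thickness 31, so the top is 448 + 31 = 479 mm.


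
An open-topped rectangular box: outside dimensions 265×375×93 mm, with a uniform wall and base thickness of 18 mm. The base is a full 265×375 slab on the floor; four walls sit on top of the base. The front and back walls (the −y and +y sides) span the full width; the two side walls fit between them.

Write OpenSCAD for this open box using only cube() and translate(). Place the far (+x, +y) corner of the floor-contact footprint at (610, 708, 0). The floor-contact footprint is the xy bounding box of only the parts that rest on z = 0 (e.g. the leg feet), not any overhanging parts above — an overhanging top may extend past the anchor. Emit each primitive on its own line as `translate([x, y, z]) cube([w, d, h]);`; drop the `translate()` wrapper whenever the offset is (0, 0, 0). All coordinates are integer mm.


translate([345, 333, 0]) cube([265, 375, 18]);
translate([345, 333, 18]) cube([265, 18, 75]);
translate([345, 690, 18]) cube([265, 18, 75]);
translate([345, 351, 18]) cube([18, 339, 75]);
translate([592, 351, 18]) cube([18, 339, 75]);


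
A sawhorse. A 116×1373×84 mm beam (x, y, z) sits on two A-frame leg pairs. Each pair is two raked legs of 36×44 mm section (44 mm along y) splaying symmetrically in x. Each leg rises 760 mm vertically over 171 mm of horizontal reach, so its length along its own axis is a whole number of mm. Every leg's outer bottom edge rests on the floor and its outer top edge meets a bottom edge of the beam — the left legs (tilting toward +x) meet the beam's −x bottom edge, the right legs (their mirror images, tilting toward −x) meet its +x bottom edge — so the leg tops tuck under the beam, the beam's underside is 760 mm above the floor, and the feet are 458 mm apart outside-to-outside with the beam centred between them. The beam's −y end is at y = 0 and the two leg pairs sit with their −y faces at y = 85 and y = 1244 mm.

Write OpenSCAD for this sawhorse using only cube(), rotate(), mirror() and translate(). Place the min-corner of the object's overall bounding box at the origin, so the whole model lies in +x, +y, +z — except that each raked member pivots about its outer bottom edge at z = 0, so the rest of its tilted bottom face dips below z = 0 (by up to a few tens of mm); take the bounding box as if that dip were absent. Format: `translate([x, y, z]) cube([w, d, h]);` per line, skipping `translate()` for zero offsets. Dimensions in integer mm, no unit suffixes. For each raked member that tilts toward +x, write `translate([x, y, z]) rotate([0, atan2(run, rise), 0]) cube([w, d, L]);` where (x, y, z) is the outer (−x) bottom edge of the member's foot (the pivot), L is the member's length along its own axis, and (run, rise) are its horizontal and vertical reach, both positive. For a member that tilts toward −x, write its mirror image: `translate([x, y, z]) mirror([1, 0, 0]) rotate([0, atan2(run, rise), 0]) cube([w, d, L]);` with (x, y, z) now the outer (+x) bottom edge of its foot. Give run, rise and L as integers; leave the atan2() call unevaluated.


translate([171, 0, 760]) cube([116, 1373, 84]);
translate([0, 85, 0]) rotate([0, atan2(171, 760), 0]) cube([36, 44, 779]);
translate([458, 85, 0]) mirror([1, 0, 0]) rotate([0, atan2(171, 760), 0]) cube([36, 44, 779]);
translate([0, 1244, 0]) rotate([0, atan2(171, 760), 0]) cube([36, 44, 779]);
translate([458, 1244, 0]) mirror([1, 0, 0]) rotate([0, atan2(171, 760), 0]) cube([36, 44, 779]);


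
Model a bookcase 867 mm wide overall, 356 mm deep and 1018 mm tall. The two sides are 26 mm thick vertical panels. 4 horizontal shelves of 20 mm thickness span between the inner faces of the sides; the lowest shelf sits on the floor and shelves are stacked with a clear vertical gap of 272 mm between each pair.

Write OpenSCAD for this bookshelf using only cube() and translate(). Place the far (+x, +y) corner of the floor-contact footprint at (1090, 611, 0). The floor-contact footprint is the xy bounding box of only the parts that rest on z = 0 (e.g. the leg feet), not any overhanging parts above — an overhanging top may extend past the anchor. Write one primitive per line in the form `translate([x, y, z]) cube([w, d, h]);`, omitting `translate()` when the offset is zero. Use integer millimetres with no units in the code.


translate([223, 255, 0]) cube([26, 356, 1018]);
translate([1064, 255, 0]) cube([26, 356, 1018]);
translate([249, 255, 0]) cube([815, 356, 20]);
translate([249, 255, 292]) cube([815, 356, 20]);
translate([249, 255, 584]) cube([815, 356, 20]);
translate([249, 255, 876]) cube([815, 356, 20]);


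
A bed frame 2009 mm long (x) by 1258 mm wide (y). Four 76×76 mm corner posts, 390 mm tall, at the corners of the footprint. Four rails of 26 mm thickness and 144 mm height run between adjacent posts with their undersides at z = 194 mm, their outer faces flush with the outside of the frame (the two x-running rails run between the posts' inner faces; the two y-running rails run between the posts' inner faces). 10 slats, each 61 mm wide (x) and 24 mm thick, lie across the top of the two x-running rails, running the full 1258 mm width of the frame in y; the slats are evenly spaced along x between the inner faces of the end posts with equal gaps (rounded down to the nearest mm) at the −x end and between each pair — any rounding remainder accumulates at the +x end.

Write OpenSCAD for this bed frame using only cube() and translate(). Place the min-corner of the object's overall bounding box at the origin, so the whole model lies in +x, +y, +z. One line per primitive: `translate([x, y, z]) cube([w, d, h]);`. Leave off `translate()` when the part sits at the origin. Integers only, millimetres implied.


cube([76, 76, 390]);
translate([0, 1182, 0]) cube([76, 76, 390]);
translate([1933, 0, 0]) cube([76, 76, 390]);
translate([1933, 1182, 0]) cube([76, 76, 390]);
translate([76, 0, 194]) cube([1857, 26, 144]);
translate([76, 1232, 194]) cube([1857, 26, 144]);
translate([0, 76, 194]) cube([26, 1106, 144]);
translate([1983, 76, 194]) cube([26, 1106, 144]);
translate([189, 0, 338]) cube([61, 1258, 24]);
translate([363, 0, 338]) cube([61, 1258, 24]);
translate([537, 0, 338]) cube([61, 1258, 24]);
translate([711, 0, 338]) cube([61, 1258, 24]);
translate([885, 0, 338]) cube([61, 1258, 24]);
translate([1059, 0, 338]) cube([61, 1258, 24]);
translate([1233, 0, 338]) cube([61, 1258, 24]);
translate([1407, 0, 338]) cube([61, 1258, 24]);
translate([1581, 0, 338]) cube([61, 1258, 24]);
translate([1755, 0, 338]) cube([61, 1258, 24]);


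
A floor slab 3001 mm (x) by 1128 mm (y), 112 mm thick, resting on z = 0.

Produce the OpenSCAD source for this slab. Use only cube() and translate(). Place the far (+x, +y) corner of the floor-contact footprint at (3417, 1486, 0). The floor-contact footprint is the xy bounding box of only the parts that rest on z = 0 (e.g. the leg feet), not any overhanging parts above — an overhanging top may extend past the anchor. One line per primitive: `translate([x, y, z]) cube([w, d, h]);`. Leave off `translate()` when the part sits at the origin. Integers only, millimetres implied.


translate([416, 358, 0]) cube([3001, 1128, 112]);


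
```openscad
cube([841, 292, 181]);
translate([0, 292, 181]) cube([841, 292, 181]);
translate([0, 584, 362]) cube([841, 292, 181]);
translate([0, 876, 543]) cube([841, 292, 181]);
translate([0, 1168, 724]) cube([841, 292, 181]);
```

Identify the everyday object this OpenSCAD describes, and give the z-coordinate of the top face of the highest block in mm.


A staircase. The total rise is 905 mm.

5 identical blocks, each offset up and back from the previous — a staircase. Each step is 181 mm tall and there are 5 of them, so the total rise is 5 × 181 = 905 mm.


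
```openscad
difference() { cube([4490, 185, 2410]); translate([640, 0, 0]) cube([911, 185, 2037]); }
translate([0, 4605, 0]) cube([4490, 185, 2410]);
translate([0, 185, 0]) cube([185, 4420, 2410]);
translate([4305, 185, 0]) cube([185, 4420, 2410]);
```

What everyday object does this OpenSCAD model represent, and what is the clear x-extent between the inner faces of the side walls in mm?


A single room. The interior width is 4120 mm.

Four walls enclosing a rectangle with a door in the front wall — a room. Outside width 4490 minus two 185 mm walls gives 4120 mm.


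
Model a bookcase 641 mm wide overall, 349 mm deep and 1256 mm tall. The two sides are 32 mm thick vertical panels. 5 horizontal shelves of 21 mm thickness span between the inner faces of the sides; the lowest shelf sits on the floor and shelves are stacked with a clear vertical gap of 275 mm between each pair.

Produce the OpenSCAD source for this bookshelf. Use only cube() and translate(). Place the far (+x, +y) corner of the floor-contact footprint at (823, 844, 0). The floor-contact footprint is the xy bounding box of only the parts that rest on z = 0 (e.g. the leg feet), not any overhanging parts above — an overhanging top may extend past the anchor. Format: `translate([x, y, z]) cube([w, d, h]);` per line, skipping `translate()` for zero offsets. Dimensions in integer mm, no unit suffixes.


translate([182, 495, 0]) cube([32, 349, 1256]);
translate([791, 495, 0]) cube([32, 349, 1256]);
translate([214, 495, 0]) cube([577, 349, 21]);
translate([214, 495, 296]) cube([577, 349, 21]);
translate([214, 495, 592]) cube([577, 349, 21]);
translate([214, 495, 888]) cube([577, 349, 21]);
translate([214, 495, 1184]) cube([577, 349, 21]);


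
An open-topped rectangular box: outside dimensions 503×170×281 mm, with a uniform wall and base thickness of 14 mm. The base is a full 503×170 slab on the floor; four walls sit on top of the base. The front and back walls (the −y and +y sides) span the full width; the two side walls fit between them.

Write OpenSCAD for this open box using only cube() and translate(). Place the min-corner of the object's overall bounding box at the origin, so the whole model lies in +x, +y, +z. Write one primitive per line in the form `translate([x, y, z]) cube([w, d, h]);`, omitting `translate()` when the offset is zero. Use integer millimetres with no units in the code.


cube([503, 170, 14]);
translate([0, 0, 14]) cube([503, 14, 267]);
translate([0, 156, 14]) cube([503, 14, 267]);
translate([0, 14, 14]) cube([14, 142, 267]);
translate([489, 14, 14]) cube([14, 142, 267]);


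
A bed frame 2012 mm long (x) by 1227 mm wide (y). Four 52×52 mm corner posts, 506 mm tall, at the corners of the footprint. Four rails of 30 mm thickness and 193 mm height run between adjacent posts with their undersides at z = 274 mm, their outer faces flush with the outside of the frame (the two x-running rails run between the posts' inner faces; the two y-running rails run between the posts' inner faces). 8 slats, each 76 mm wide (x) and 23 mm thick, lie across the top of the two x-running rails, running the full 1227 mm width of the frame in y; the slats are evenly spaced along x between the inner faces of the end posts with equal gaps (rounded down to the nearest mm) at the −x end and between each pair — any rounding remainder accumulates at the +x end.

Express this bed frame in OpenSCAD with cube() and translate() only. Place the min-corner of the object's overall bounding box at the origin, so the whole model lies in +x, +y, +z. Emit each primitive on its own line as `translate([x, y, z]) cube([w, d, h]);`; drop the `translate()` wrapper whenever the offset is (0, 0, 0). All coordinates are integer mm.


cube([52, 52, 506]);
translate([0, 1175, 0]) cube([52, 52, 506]);
translate([1960, 0, 0]) cube([52, 52, 506]);
translate([1960, 1175, 0]) cube([52, 52, 506]);
translate([52, 0, 274]) cube([1908, 30, 193]);
translate([52, 1197, 274]) cube([1908, 30, 193]);
translate([0, 52, 274]) cube([30, 1123, 193]);
translate([1982, 52, 274]) cube([30, 1123, 193]);
translate([196, 0, 467]) cube([76, 1227, 23]);
translate([416, 0, 467]) cube([76, 1227, 23]);
translate([636, 0, 467]) cube([76, 1227, 23]);
translate([856, 0, 467]) cube([76, 1227, 23]);
translate([1076, 0, 467]) cube([76, 1227, 23]);
translate([1296, 0, 467]) cube([76, 1227, 23]);
translate([1516, 0, 467]) cube([76, 1227, 23]);
translate([1736, 0, 467]) cube([76, 1227, 23]);


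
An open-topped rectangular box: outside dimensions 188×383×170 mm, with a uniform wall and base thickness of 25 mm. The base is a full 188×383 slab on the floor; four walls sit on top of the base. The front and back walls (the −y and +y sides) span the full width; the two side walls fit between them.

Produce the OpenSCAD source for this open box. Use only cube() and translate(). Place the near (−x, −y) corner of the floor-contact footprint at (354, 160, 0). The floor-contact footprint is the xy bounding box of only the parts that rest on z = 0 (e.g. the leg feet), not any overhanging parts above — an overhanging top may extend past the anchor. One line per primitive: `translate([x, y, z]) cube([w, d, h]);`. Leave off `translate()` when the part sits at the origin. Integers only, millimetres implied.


translate([354, 160, 0]) cube([188, 383, 25]);
translate([354, 160, 25]) cube([188, 25, 145]);
translate([354, 518, 25]) cube([188, 25, 145]);
translate([354, 185, 25]) cube([25, 333, 145]);
translate([517, 185, 25]) cube([25, 333, 145]);


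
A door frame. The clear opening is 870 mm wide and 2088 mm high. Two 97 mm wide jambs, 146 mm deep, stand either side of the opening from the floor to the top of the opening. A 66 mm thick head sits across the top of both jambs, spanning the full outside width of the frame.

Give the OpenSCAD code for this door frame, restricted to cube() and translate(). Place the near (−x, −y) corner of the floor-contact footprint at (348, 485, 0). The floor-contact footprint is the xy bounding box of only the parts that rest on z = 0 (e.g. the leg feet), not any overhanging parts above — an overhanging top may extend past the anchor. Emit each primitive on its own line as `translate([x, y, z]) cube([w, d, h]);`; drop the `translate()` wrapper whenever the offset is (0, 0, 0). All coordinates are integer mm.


translate([348, 485, 0]) cube([97, 146, 2088]);
translate([1315, 485, 0]) cube([97, 146, 2088]);
translate([348, 485, 2088]) cube([1064, 146, 66]);


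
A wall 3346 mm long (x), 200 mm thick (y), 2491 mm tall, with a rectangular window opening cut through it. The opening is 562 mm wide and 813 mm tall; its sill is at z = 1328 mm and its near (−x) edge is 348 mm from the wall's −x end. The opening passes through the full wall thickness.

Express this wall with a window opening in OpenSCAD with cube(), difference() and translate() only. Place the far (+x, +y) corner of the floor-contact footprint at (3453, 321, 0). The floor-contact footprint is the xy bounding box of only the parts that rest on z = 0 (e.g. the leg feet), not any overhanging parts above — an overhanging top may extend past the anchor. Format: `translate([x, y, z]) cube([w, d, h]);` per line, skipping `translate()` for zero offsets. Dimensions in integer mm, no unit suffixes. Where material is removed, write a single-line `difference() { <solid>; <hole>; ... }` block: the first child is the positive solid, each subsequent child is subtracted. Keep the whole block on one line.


difference() { translate([107, 121, 0]) cube([3346, 200, 2491]); translate([455, 121, 1328]) cube([562, 200, 813]); }


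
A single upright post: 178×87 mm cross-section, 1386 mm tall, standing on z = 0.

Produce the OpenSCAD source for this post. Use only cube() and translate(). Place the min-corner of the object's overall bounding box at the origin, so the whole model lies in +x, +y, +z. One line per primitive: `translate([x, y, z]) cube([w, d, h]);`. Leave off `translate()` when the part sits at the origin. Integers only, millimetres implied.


cube([178, 87, 1386]);


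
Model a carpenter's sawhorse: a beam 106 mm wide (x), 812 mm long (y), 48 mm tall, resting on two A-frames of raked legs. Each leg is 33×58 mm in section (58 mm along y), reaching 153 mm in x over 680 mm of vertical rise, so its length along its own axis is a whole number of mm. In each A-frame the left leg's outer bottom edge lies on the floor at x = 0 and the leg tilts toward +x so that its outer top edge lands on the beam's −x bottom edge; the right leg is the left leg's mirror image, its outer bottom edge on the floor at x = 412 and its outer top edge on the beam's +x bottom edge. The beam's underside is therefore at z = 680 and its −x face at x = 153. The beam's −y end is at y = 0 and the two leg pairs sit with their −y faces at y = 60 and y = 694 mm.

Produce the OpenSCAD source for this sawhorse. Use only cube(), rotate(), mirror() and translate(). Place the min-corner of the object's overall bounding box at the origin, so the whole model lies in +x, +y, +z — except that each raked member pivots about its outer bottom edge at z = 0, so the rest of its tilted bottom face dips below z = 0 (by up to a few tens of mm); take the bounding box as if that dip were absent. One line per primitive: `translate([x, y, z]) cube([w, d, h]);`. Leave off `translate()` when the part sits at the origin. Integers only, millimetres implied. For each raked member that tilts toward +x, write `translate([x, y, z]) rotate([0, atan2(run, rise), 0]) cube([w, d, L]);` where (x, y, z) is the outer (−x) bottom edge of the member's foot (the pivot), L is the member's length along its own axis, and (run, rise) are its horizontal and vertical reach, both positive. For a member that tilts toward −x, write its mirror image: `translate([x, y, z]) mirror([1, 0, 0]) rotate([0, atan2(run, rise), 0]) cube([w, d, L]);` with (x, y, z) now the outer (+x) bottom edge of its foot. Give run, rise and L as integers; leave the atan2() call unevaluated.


translate([153, 0, 680]) cube([106, 812, 48]);
translate([0, 60, 0]) rotate([0, atan2(153, 680), 0]) cube([33, 58, 697]);
translate([412, 60, 0]) mirror([1, 0, 0]) rotate([0, atan2(153, 680), 0]) cube([33, 58, 697]);
translate([0, 694, 0]) rotate([0, atan2(153, 680), 0]) cube([33, 58, 697]);
translate([412, 694, 0]) mirror([1, 0, 0]) rotate([0, atan2(153, 680), 0]) cube([33, 58, 697]);


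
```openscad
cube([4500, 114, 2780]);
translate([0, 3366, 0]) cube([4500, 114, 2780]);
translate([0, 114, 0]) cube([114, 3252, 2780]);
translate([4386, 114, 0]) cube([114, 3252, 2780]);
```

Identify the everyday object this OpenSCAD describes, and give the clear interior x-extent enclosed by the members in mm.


A house (or room) frame. The interior width is 4272 mm.

Four 2780 mm walls enclosing a rectangle with no floor or roof — a room or house frame. Outside width is 4500 mm and wall thickness is 114 mm, so the interior width is 4500 − 2 × 114 = 4272 mm.


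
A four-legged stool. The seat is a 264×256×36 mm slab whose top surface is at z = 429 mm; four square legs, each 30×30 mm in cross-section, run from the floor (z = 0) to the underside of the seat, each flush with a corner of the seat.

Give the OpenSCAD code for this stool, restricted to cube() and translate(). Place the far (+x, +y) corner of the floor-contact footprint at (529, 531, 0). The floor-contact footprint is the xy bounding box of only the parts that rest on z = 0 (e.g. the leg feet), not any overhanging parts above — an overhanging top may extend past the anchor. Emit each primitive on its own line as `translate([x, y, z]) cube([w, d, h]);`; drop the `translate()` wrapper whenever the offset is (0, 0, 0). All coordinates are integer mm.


translate([265, 275, 393]) cube([264, 256, 36]);
translate([265, 275, 0]) cube([30, 30, 393]);
translate([499, 275, 0]) cube([30, 30, 393]);
translate([265, 501, 0]) cube([30, 30, 393]);
translate([499, 501, 0]) cube([30, 30, 393]);


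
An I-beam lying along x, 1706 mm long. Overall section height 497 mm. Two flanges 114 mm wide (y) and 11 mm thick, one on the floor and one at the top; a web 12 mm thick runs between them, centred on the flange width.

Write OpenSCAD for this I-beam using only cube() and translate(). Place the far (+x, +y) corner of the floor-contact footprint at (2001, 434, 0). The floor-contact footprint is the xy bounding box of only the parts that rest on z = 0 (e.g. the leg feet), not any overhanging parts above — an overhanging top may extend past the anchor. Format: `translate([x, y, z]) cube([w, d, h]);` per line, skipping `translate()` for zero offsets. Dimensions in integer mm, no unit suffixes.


translate([295, 320, 0]) cube([1706, 114, 11]);
translate([295, 371, 11]) cube([1706, 12, 475]);
translate([295, 320, 486]) cube([1706, 114, 11]);


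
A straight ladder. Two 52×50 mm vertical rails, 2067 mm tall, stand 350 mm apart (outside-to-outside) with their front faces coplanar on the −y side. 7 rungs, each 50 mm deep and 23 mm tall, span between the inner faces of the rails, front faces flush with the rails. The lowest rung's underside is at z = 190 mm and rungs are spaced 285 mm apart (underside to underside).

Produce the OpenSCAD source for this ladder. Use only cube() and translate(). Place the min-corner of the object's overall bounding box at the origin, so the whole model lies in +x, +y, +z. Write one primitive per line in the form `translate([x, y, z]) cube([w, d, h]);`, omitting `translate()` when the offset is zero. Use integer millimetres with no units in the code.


cube([52, 50, 2067]);
translate([298, 0, 0]) cube([52, 50, 2067]);
translate([52, 0, 190]) cube([246, 50, 23]);
translate([52, 0, 475]) cube([246, 50, 23]);
translate([52, 0, 760]) cube([246, 50, 23]);
translate([52, 0, 1045]) cube([246, 50, 23]);
translate([52, 0, 1330]) cube([246, 50, 23]);
translate([52, 0, 1615]) cube([246, 50, 23]);
translate([52, 0, 1900]) cube([246, 50, 23]);


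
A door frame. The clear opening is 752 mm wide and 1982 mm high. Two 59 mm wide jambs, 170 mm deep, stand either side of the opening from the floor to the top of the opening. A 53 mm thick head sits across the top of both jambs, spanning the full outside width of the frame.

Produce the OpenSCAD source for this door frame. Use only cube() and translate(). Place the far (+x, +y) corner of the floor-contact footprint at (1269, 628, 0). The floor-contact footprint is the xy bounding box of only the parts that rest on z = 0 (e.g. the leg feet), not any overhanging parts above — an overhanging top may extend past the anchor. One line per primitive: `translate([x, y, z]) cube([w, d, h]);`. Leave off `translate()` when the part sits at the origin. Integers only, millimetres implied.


translate([399, 458, 0]) cube([59, 170, 1982]);
translate([1210, 458, 0]) cube([59, 170, 1982]);
translate([399, 458, 1982]) cube([870, 170, 53]);


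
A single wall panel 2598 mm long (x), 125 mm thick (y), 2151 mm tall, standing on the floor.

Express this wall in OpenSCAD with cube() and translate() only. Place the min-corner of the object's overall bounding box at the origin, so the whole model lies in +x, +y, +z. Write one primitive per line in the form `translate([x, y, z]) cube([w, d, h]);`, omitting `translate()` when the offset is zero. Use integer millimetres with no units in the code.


cube([2598, 125, 2151]);


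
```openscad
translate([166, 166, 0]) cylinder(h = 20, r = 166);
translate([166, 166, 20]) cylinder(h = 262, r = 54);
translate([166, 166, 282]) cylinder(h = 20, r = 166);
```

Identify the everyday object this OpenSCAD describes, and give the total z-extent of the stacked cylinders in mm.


A spool. The overall height is 302 mm.

Three coaxial cylinders, large–small–large — a spool. Two 20 mm flanges and a 262 mm core give 20 + 262 + 20 = 302 mm.


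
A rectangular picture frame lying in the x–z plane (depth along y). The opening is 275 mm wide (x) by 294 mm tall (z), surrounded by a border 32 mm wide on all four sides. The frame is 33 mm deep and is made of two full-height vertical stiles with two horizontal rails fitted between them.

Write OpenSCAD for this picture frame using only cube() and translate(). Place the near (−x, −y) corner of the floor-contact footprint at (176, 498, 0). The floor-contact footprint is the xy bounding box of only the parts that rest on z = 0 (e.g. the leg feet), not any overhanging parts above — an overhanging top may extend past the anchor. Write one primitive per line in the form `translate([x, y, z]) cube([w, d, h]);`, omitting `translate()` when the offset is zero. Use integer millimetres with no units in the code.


translate([176, 498, 0]) cube([32, 33, 358]);
translate([483, 498, 0]) cube([32, 33, 358]);
translate([208, 498, 0]) cube([275, 33, 32]);
translate([208, 498, 326]) cube([275, 33, 32]);


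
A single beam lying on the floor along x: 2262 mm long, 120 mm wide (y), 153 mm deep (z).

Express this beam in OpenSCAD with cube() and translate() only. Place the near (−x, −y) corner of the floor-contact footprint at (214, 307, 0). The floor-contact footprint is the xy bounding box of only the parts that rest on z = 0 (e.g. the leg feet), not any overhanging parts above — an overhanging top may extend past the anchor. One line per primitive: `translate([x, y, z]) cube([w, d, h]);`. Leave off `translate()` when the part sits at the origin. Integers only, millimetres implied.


translate([214, 307, 0]) cube([2262, 120, 153]);


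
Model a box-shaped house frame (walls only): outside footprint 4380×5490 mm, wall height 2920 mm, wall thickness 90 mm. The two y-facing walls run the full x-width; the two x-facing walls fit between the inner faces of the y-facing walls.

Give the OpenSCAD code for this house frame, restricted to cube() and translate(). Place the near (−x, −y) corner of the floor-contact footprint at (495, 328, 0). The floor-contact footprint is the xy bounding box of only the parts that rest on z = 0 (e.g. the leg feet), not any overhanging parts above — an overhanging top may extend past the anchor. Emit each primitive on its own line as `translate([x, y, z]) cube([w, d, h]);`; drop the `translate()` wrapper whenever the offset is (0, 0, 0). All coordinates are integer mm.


translate([495, 328, 0]) cube([4380, 90, 2920]);
translate([495, 5728, 0]) cube([4380, 90, 2920]);
translate([495, 418, 0]) cube([90, 5310, 2920]);
translate([4785, 418, 0]) cube([90, 5310, 2920]);


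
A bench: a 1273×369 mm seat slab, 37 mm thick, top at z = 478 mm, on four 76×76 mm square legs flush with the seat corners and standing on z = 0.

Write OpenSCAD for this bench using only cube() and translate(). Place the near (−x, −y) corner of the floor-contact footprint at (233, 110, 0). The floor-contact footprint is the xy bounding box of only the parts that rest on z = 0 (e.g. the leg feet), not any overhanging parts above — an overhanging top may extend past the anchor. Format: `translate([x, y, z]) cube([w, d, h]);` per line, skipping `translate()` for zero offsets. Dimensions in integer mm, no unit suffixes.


translate([233, 110, 441]) cube([1273, 369, 37]);
translate([233, 110, 0]) cube([76, 76, 441]);
translate([233, 403, 0]) cube([76, 76, 441]);
translate([1430, 110, 0]) cube([76, 76, 441]);
translate([1430, 403, 0]) cube([76, 76, 441]);


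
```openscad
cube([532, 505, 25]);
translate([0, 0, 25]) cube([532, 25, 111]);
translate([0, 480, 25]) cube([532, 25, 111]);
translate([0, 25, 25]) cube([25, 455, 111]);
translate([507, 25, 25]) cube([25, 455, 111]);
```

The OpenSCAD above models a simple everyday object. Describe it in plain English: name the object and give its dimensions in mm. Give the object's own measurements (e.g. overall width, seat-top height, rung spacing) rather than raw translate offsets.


An open-topped rectangular box: outside dimensions 532×505×136 mm, with a uniform wall and base thickness of 25 mm. The base is a full 532×505 slab on the floor; four walls sit on top of the base. The front and back walls (the −y and +y sides) span the full width; the two side walls fit between them.


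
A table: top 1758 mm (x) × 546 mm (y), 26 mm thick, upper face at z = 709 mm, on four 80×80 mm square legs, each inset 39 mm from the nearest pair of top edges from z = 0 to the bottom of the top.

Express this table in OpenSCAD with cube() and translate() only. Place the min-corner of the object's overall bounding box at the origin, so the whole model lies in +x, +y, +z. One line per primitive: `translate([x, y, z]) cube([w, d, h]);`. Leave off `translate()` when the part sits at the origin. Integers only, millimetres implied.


translate([0, 0, 683]) cube([1758, 546, 26]);
translate([39, 39, 0]) cube([80, 80, 683]);
translate([1639, 39, 0]) cube([80, 80, 683]);
translate([39, 427, 0]) cube([80, 80, 683]);
translate([1639, 427, 0]) cube([80, 80, 683]);


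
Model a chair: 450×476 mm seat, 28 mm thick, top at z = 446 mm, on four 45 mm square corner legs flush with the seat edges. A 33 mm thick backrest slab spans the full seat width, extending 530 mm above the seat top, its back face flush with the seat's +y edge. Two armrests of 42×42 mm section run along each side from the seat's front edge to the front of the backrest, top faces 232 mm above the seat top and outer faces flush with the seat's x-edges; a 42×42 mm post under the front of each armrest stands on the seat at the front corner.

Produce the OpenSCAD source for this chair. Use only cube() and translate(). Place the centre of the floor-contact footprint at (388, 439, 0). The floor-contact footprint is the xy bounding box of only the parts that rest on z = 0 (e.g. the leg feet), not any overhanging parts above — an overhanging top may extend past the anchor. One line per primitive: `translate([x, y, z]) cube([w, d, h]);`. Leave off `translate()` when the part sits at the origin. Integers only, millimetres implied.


// leg_h = 446 - 28 = 418
// arm post h = 232 - 42 = 190
translate([163, 201, 418]) cube([450, 476, 28]);
translate([163, 201, 0]) cube([45, 45, 418]);
translate([568, 201, 0]) cube([45, 45, 418]);
translate([163, 632, 0]) cube([45, 45, 418]);
translate([568, 632, 0]) cube([45, 45, 418]);
translate([163, 644, 446]) cube([450, 33, 530]);
translate([163, 201, 636]) cube([42, 443, 42]);
translate([571, 201, 636]) cube([42, 443, 42]);
translate([163, 201, 446]) cube([42, 42, 190]);
translate([571, 201, 446]) cube([42, 42, 190]);


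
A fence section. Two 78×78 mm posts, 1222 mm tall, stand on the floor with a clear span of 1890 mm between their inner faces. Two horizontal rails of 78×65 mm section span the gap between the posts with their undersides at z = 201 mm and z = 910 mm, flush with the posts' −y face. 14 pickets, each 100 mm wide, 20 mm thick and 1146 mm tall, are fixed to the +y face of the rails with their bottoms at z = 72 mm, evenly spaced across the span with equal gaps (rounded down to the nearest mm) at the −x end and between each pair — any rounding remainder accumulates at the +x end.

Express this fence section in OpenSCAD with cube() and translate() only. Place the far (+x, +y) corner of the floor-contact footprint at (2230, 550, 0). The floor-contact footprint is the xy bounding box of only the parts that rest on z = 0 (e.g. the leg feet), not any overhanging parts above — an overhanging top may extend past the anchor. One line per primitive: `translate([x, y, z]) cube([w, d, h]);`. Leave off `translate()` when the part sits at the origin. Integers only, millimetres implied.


translate([184, 472, 0]) cube([78, 78, 1222]);
translate([2152, 472, 0]) cube([78, 78, 1222]);
translate([262, 472, 201]) cube([1890, 78, 65]);
translate([262, 472, 910]) cube([1890, 78, 65]);
translate([294, 550, 72]) cube([100, 20, 1146]);
translate([426, 550, 72]) cube([100, 20, 1146]);
translate([558, 550, 72]) cube([100, 20, 1146]);
translate([690, 550, 72]) cube([100, 20, 1146]);
translate([822, 550, 72]) cube([100, 20, 1146]);
translate([954, 550, 72]) cube([100, 20, 1146]);
translate([1086, 550, 72]) cube([100, 20, 1146]);
translate([1218, 550, 72]) cube([100, 20, 1146]);
translate([1350, 550, 72]) cube([100, 20, 1146]);
translate([1482, 550, 72]) cube([100, 20, 1146]);
translate([1614, 550, 72]) cube([100, 20, 1146]);
translate([1746, 550, 72]) cube([100, 20, 1146]);
translate([1878, 550, 72]) cube([100, 20, 1146]);
translate([2010, 550, 72]) cube([100, 20, 1146]);


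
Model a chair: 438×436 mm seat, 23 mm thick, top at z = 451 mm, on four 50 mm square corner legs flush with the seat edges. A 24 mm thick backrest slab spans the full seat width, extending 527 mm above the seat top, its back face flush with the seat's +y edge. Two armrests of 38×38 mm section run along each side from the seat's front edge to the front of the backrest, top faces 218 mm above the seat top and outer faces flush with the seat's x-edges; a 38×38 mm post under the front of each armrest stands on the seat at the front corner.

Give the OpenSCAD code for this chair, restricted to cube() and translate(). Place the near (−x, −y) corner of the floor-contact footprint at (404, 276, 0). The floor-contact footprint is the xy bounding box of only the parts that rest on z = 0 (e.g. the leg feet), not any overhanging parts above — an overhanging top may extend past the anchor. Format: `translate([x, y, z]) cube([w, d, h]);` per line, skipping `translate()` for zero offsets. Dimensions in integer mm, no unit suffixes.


translate([404, 276, 428]) cube([438, 436, 23]);
translate([404, 276, 0]) cube([50, 50, 428]);
translate([792, 276, 0]) cube([50, 50, 428]);
translate([404, 662, 0]) cube([50, 50, 428]);
translate([792, 662, 0]) cube([50, 50, 428]);
translate([404, 688, 451]) cube([438, 24, 527]);
translate([404, 276, 631]) cube([38, 412, 38]);
translate([804, 276, 631]) cube([38, 412, 38]);
translate([404, 276, 451]) cube([38, 38, 180]);
translate([804, 276, 451]) cube([38, 38, 180]);


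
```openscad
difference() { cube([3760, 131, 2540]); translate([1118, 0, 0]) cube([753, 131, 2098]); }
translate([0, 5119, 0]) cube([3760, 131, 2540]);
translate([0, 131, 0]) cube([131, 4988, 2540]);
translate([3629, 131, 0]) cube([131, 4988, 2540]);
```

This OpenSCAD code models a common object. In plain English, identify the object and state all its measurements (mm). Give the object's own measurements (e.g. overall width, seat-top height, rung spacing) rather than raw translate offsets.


A single room: four walls, each 2540 mm tall and 131 mm thick, enclosing an outside footprint 3760×5250 mm (x × y), no floor or roof. The front and back walls (−y and +y sides) run the full x-width; the side walls fit between their inner faces. A door opening 753 mm wide and 2098 mm tall is cut through the front wall from the floor up, its −x edge 1118 mm from the wall's −x end.


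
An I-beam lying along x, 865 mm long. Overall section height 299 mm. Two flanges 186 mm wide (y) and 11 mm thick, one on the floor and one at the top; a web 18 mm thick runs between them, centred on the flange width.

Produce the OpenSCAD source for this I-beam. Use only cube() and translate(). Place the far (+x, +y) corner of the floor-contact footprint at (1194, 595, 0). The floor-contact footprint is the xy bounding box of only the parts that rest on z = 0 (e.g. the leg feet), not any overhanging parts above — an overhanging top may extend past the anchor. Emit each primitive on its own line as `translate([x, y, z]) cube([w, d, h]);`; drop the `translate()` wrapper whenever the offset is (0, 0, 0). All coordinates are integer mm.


translate([329, 409, 0]) cube([865, 186, 11]);
translate([329, 493, 11]) cube([865, 18, 277]);
translate([329, 409, 288]) cube([865, 186, 11]);


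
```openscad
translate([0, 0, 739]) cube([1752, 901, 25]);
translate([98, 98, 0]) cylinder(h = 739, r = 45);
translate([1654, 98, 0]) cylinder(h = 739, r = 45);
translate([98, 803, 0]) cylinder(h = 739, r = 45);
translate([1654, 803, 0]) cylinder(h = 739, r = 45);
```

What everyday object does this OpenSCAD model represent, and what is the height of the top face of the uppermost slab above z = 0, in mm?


A table. The table height is 764 mm.

A 1752×901×25 slab sits at z = 739 on four Ø90 mm round legs — a table. The top surface is at 739 + 25 = 764 mm.


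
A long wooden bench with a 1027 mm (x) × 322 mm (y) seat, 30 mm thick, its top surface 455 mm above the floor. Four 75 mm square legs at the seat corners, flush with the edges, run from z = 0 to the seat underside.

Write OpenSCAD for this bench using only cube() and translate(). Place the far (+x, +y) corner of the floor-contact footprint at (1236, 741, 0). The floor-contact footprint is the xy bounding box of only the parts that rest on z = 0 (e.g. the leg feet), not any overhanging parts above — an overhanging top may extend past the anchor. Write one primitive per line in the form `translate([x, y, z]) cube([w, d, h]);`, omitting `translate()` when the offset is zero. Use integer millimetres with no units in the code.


// leg_h = 455 − 30 = 425
translate([209, 419, 425]) cube([1027, 322, 30]);
translate([209, 419, 0]) cube([75, 75, 425]);
translate([209, 666, 0]) cube([75, 75, 425]);
translate([1161, 419, 0]) cube([75, 75, 425]);
translate([1161, 666, 0]) cube([75, 75, 425]);


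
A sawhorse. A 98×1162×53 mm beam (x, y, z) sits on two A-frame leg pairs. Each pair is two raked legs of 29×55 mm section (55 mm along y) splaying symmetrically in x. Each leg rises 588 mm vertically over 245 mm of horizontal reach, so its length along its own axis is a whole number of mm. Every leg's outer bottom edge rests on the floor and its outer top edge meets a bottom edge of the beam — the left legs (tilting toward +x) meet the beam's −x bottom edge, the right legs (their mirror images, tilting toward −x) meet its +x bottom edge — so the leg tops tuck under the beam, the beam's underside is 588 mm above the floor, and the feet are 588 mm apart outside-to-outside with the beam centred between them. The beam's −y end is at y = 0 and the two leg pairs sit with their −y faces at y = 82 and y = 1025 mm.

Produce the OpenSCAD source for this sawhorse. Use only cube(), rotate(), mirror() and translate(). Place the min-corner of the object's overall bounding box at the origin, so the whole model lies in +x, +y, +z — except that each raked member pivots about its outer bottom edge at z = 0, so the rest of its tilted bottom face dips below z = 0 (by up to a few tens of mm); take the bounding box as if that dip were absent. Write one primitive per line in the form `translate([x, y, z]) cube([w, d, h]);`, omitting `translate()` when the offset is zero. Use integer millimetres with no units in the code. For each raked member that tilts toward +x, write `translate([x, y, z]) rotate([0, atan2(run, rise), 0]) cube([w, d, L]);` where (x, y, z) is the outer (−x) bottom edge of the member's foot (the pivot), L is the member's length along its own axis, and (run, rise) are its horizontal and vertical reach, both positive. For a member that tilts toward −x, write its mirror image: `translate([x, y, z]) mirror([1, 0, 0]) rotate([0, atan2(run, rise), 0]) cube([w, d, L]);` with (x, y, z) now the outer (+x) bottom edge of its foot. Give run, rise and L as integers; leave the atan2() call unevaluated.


translate([245, 0, 588]) cube([98, 1162, 53]);
translate([0, 82, 0]) rotate([0, atan2(245, 588), 0]) cube([29, 55, 637]);
translate([588, 82, 0]) mirror([1, 0, 0]) rotate([0, atan2(245, 588), 0]) cube([29, 55, 637]);
translate([0, 1025, 0]) rotate([0, atan2(245, 588), 0]) cube([29, 55, 637]);
translate([588, 1025, 0]) mirror([1, 0, 0]) rotate([0, atan2(245, 588), 0]) cube([29, 55, 637]);
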